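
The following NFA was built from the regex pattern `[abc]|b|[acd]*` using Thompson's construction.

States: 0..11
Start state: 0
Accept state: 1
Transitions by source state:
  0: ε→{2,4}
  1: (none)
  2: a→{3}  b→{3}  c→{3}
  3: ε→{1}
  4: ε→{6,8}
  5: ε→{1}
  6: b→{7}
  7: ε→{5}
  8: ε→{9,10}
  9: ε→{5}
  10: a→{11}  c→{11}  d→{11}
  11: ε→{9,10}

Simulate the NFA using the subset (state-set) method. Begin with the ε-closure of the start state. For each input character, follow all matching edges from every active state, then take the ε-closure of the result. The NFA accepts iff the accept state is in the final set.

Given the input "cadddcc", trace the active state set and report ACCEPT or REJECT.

initial (ε-close {0}): {0,1,2,4,5,6,8,9,10}
'c' @ 1: {1,3,5,9,10,11}  (accept∈set)
'a' @ 2: {1,5,9,10,11}  (accept∈set)
'd' @ 3: {1,5,9,10,11}  (accept∈set)
'd' @ 4: {1,5,9,10,11}  (accept∈set)
'd' @ 5: {1,5,9,10,11}  (accept∈set)
'c' @ 6: {1,5,9,10,11}  (accept∈set)
'c' @ 7: {1,5,9,10,11}  (accept∈set)
final: {1,5,9,10,11}; accept 1 in set

Answer: ACCEPT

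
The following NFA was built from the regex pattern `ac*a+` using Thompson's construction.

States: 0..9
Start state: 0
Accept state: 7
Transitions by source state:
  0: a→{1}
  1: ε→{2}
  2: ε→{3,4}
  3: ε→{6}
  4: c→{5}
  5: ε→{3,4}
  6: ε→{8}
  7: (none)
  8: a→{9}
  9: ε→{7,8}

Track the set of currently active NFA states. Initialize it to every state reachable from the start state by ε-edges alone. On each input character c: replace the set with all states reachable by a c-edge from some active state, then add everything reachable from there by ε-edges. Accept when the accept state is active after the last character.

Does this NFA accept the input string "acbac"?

Answer: REJECT

Steps:
start: ε-closure({0}) = {0}
'a' @ 1: {1,2,3,4,6,8}
'c' @ 2: {3,4,5,6,8}
'b' @ 3: {}  — no active states
rest 'ac' ignored (set empty)
end set {} — state 7 not in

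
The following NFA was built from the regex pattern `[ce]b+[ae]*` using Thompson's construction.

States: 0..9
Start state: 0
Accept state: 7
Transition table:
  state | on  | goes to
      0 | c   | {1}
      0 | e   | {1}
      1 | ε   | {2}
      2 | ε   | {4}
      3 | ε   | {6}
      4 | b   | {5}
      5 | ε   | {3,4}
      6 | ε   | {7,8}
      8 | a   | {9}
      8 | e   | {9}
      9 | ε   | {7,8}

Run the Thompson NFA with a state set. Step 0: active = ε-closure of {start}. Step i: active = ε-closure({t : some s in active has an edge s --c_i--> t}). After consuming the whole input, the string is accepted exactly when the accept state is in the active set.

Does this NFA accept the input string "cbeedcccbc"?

S₀ = ε-closure({0}) = {0}
'c' @ 1: {1,2,4}
'b' @ 2: {3,4,5,6,7,8}  ✓accept
'e' @ 3: {7,8,9}  ✓accept
'e' @ 4: {7,8,9}  ✓accept
'd' @ 5: {}  — dead — no transitions
rest 'cccbc' ignored (set empty)
end set {} — state 7 not in

Answer: REJECT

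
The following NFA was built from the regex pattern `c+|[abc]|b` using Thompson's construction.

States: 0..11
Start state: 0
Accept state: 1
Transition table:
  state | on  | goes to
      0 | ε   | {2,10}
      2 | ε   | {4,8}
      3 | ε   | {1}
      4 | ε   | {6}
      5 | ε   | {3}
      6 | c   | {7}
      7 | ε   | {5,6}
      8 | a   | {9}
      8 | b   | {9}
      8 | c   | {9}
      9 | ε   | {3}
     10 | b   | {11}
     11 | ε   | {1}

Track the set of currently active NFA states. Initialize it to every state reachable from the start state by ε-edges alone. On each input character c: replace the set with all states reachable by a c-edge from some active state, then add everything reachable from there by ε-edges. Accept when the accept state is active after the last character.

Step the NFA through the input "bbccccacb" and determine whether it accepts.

Answer: REJECT

Steps:
start: ε-closure({0}) = {0,2,4,6,8,10}
'b' @ 1: {1,3,9,11}  ✓accept
'b' @ 2: {}  — dead — no transitions
rest 'ccccacb' ignored (set empty)
after full input: {}  (accept=1 not in)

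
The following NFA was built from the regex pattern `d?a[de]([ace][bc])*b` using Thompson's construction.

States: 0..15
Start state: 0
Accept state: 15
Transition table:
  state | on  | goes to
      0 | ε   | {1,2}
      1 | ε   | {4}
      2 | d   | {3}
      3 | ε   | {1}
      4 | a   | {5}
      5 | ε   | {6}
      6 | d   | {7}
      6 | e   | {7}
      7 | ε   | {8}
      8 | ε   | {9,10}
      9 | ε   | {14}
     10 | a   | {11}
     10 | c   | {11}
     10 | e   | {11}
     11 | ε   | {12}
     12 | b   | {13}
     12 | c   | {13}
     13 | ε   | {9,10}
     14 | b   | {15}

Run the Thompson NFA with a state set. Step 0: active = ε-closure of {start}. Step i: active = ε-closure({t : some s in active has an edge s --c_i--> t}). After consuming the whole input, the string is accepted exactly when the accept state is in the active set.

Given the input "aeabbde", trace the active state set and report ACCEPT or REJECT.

Answer: REJECT

Derivation:
S₀ = ε-closure({0}) = {0,1,2,4}
'a' @ 1: {5,6}
'e' @ 2: {7,8,9,10,14}
'a' @ 3: {11,12}
'b' @ 4: {9,10,13,14}
'b' @ 5: {15}  (accept∈set)
'd' @ 6: {}  — state set empty
rest 'e' ignored (set empty)
end set {} — state 15 not in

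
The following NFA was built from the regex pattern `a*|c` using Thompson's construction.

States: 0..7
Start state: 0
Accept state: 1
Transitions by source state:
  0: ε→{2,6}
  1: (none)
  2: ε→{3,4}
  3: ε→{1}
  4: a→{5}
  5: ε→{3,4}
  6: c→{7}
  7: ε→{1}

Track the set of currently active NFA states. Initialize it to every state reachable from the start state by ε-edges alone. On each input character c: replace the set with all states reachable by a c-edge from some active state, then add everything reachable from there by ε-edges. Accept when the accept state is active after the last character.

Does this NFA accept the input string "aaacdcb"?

Answer: REJECT

Trace:
S₀ = ε-closure({0}) = {0,1,2,3,4,6}
'a' @ 1: {1,3,4,5}  [accepting]
'a' @ 2: {1,3,4,5}  [accepting]
'a' @ 3: {1,3,4,5}  [accepting]
'c' @ 4: {}  — no active states
rest 'dcb' ignored (set empty)
final: {}; accept 1 not in set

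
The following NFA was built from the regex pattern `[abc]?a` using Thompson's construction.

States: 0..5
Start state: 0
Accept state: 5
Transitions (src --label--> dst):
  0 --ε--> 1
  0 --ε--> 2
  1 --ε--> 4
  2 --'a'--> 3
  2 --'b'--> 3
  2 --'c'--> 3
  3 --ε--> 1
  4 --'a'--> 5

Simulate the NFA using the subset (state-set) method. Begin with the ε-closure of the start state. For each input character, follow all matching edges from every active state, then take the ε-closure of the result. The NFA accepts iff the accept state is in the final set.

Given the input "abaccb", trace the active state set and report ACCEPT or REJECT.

Answer: REJECT

Trace:
initial (ε-close {0}): {0,1,2,4}
'a' @ 1: {1,3,4,5}  [accepting]
'b' @ 2: {}  — dead — no transitions
rest 'accb' ignored (set empty)
final: {}; accept 5 not in set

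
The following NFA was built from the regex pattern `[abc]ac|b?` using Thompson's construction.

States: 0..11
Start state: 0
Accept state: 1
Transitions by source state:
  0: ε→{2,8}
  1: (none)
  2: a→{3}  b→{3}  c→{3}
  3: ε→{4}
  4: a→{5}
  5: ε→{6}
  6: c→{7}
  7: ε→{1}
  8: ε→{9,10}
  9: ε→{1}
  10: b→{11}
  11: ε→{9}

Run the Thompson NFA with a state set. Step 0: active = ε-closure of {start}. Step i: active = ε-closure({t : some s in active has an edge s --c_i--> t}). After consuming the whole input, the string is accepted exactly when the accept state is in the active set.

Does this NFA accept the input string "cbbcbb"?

Answer: REJECT

Steps:
S₀ = ε-closure({0}) = {0,1,2,8,9,10}
'c' @ 1: {3,4}
'b' @ 2: {}  — dead — no transitions
rest 'bcbb' ignored (set empty)
final: {}; accept 1 not in set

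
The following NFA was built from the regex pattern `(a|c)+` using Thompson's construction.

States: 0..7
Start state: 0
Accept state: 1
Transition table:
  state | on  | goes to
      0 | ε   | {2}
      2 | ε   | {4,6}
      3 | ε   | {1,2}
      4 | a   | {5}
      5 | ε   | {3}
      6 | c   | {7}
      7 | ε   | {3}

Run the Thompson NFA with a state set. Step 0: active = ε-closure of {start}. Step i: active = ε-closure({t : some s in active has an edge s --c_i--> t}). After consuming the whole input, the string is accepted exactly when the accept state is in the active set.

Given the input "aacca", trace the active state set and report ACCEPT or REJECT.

initial (ε-close {0}): {0,2,4,6}
'a' @ 1: {1,2,3,4,5,6}  [accepting]
'a' @ 2: {1,2,3,4,5,6}  [accepting]
'c' @ 3: {1,2,3,4,6,7}  [accepting]
'c' @ 4: {1,2,3,4,6,7}  [accepting]
'a' @ 5: {1,2,3,4,5,6}  [accepting]
after full input: {1,2,3,4,5,6}  (accept=1 in)

Answer: ACCEPT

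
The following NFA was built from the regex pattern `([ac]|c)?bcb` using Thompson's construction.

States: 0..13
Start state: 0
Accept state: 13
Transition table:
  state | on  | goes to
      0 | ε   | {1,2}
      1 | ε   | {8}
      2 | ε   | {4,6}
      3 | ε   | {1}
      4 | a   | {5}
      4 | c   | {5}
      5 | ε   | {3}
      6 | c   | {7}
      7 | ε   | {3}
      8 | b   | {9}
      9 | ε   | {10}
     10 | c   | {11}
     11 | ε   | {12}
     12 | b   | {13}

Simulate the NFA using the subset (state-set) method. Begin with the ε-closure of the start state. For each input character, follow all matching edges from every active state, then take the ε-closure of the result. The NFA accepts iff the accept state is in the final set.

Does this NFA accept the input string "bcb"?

S₀ = ε-closure({0}) = {0,1,2,4,6,8}
'b' @ 1: {9,10}
'c' @ 2: {11,12}
'b' @ 3: {13}  [accepting]
final: {13}; accept 13 in set

Answer: ACCEPT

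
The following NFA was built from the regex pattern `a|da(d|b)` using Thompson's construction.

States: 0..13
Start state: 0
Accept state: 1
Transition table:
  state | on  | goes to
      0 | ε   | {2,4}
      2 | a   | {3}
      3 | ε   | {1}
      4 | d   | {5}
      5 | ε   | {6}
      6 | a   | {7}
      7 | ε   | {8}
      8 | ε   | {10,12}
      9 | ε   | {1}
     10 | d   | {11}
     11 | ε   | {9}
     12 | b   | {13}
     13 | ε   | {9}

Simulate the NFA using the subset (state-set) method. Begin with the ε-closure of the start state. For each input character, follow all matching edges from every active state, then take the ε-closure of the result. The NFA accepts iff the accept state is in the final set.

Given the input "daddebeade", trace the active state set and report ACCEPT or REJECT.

initial (ε-close {0}): {0,2,4}
'd' @ 1: {5,6}
'a' @ 2: {7,8,10,12}
'd' @ 3: {1,9,11}  (accept∈set)
'd' @ 4: {}  — no active states
rest 'ebeade' ignored (set empty)
after full input: {}  (accept=1 not in)

Answer: REJECT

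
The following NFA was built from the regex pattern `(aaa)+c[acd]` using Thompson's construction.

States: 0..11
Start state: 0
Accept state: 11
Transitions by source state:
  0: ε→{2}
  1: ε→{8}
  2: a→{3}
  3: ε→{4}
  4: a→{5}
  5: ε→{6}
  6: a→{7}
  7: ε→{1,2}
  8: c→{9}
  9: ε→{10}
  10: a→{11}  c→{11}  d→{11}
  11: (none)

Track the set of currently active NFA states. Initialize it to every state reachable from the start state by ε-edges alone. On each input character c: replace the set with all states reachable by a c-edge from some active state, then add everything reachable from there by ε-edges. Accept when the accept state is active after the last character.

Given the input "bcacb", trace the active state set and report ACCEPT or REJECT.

S₀ = ε-closure({0}) = {0,2}
'b' @ 1: {}  — dead — no transitions
rest 'cacb' ignored (set empty)
end set {} — state 11 not in

Answer: REJECT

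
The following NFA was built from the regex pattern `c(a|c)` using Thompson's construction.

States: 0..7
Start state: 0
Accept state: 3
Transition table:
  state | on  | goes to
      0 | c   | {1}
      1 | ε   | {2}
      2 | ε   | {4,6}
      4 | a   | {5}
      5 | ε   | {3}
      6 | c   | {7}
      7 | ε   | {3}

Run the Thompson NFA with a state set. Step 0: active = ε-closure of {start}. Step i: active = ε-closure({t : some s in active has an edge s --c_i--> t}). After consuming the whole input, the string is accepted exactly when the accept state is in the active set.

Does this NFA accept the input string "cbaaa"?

start: ε-closure({0}) = {0}
'c' @ 1: {1,2,4,6}
'b' @ 2: {}  — dead — no transitions
rest 'aaa' ignored (set empty)
final: {}; accept 3 not in set

Answer: REJECT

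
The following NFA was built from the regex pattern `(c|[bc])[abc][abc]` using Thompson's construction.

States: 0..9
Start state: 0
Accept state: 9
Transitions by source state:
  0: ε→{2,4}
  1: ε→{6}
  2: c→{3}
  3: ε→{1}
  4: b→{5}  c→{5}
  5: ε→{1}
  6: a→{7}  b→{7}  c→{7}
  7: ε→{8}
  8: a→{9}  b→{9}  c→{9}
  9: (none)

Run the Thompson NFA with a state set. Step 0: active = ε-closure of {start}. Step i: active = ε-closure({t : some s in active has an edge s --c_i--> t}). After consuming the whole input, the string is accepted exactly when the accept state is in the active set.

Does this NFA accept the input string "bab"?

initial (ε-close {0}): {0,2,4}
'b' @ 1: {1,5,6}
'a' @ 2: {7,8}
'b' @ 3: {9}  (accept∈set)
end set {9} — state 9 in

Answer: ACCEPT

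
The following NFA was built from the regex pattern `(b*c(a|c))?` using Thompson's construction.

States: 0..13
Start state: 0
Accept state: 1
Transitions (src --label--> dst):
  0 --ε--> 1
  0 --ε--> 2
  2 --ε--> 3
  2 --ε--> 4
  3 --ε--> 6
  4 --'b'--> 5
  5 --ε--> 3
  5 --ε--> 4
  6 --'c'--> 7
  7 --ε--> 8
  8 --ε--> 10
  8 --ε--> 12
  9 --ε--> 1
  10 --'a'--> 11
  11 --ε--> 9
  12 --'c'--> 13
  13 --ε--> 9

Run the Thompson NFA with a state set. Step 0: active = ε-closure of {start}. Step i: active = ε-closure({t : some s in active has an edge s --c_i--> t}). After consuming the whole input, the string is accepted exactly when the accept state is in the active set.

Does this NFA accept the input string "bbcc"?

Answer: ACCEPT

Derivation:
S₀ = ε-closure({0}) = {0,1,2,3,4,6}
'b' @ 1: {3,4,5,6}
'b' @ 2: {3,4,5,6}
'c' @ 3: {7,8,10,12}
'c' @ 4: {1,9,13}  ✓accept
final: {1,9,13}; accept 1 in set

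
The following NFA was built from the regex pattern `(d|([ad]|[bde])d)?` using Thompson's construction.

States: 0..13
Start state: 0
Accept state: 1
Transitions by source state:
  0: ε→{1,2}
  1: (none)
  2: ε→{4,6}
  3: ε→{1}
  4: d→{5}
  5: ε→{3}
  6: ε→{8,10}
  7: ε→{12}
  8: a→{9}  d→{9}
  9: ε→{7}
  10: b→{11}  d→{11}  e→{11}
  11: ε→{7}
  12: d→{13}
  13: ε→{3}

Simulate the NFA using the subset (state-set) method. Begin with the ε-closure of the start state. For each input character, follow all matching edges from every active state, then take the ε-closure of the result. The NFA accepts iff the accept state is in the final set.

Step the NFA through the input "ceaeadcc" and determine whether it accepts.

S₀ = ε-closure({0}) = {0,1,2,4,6,8,10}
'c' @ 1: {}  — no active states
rest 'eaeadcc' ignored (set empty)
final: {}; accept 1 not in set

Answer: REJECT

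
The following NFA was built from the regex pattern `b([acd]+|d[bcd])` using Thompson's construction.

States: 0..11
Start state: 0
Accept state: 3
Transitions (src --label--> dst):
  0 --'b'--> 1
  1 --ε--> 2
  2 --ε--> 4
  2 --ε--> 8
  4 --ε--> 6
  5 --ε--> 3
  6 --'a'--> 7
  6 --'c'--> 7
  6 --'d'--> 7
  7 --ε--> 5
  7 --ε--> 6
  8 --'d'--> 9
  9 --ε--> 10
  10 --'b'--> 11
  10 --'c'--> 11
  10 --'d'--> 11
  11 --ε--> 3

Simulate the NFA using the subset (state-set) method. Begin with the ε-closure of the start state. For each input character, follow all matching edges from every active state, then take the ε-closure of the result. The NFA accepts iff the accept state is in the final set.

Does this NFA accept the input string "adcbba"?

Answer: REJECT

Trace:
S₀ = ε-closure({0}) = {0}
'a' @ 1: {}  — no active states
rest 'dcbba' ignored (set empty)
end set {} — state 3 not in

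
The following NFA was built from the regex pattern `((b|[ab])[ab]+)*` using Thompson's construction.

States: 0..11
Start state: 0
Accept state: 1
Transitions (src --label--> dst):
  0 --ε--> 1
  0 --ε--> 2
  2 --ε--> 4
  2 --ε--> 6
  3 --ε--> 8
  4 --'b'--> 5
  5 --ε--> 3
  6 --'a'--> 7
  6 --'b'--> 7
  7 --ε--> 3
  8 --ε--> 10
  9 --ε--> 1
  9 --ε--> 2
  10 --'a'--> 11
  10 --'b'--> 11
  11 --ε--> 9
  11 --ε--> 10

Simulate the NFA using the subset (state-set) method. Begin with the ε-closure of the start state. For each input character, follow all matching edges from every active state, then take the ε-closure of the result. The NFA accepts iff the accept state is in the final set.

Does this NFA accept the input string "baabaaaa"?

Answer: ACCEPT

Steps:
start: ε-closure({0}) = {0,1,2,4,6}
'b' @ 1: {3,5,7,8,10}
'a' @ 2: {1,2,4,6,9,10,11}  ✓accept
'a' @ 3: {1,2,3,4,6,7,8,9,10,11}  ✓accept
'b' @ 4: {1,2,3,4,5,6,7,8,9,10,11}  ✓accept
'a' @ 5: {1,2,3,4,6,7,8,9,10,11}  ✓accept
'a' @ 6: {1,2,3,4,6,7,8,9,10,11}  ✓accept
'a' @ 7: {1,2,3,4,6,7,8,9,10,11}  ✓accept
'a' @ 8: {1,2,3,4,6,7,8,9,10,11}  ✓accept
final: {1,2,3,4,6,7,8,9,10,11}; accept 1 in set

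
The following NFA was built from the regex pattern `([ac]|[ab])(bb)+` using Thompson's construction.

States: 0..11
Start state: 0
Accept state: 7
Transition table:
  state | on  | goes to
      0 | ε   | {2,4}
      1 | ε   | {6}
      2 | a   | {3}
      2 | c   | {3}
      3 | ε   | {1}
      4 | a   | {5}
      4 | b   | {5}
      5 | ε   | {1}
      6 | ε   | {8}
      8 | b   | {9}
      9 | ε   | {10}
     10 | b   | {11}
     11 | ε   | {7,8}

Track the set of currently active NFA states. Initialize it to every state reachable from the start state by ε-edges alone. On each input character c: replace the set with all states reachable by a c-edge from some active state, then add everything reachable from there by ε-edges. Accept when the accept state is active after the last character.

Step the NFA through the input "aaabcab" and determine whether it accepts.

initial (ε-close {0}): {0,2,4}
'a' @ 1: {1,3,5,6,8}
'a' @ 2: {}  — state set empty
rest 'abcab' ignored (set empty)
after full input: {}  (accept=7 not in)

Answer: REJECT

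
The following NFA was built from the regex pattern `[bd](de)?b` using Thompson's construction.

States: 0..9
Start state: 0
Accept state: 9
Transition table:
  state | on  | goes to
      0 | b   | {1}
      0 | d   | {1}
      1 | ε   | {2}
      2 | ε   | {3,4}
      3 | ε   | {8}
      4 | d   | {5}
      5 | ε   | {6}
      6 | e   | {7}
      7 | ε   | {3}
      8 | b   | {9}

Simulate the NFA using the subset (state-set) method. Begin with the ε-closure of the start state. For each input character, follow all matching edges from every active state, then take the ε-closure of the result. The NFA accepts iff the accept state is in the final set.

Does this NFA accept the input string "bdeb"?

initial (ε-close {0}): {0}
'b' @ 1: {1,2,3,4,8}
'd' @ 2: {5,6}
'e' @ 3: {3,7,8}
'b' @ 4: {9}  ✓accept
end set {9} — state 9 in

Answer: ACCEPT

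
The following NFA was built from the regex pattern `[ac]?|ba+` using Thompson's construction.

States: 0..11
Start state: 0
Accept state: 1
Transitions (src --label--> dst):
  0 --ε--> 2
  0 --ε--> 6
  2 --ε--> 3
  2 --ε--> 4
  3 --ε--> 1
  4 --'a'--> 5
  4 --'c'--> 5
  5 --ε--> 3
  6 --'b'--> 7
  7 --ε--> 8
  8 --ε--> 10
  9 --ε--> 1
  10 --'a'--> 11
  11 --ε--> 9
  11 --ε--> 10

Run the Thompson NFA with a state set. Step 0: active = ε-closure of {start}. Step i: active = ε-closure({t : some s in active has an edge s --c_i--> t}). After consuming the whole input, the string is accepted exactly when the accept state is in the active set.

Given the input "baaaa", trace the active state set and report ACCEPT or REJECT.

Answer: ACCEPT

Trace:
initial (ε-close {0}): {0,1,2,3,4,6}
'b' @ 1: {7,8,10}
'a' @ 2: {1,9,10,11}  (accept∈set)
'a' @ 3: {1,9,10,11}  (accept∈set)
'a' @ 4: {1,9,10,11}  (accept∈set)
'a' @ 5: {1,9,10,11}  (accept∈set)
after full input: {1,9,10,11}  (accept=1 in)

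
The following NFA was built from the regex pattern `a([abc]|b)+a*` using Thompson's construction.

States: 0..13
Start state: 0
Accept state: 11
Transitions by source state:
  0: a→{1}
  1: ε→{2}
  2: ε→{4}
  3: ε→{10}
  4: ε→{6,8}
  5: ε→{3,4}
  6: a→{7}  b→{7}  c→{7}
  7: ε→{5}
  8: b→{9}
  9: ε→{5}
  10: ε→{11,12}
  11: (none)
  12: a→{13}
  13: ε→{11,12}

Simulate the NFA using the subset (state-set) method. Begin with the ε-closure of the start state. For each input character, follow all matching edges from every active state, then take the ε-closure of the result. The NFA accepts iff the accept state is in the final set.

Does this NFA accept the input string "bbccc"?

Answer: REJECT

Trace:
S₀ = ε-closure({0}) = {0}
'b' @ 1: {}  — no active states
rest 'bccc' ignored (set empty)
end set {} — state 11 not in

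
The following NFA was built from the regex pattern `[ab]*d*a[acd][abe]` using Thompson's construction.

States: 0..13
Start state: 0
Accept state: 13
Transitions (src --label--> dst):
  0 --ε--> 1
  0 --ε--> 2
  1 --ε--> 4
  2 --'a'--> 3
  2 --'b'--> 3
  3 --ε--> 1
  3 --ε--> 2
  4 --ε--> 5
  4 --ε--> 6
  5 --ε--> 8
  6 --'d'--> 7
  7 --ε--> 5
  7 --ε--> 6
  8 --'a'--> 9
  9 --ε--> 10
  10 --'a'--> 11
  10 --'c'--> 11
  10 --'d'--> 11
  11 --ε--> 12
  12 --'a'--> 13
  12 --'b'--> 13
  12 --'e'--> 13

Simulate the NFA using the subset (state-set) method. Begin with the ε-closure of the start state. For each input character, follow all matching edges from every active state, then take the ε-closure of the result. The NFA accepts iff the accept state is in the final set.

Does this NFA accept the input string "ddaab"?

Answer: ACCEPT

Steps:
S₀ = ε-closure({0}) = {0,1,2,4,5,6,8}
'd' @ 1: {5,6,7,8}
'd' @ 2: {5,6,7,8}
'a' @ 3: {9,10}
'a' @ 4: {11,12}
'b' @ 5: {13}  (accept∈set)
end set {13} — state 13 in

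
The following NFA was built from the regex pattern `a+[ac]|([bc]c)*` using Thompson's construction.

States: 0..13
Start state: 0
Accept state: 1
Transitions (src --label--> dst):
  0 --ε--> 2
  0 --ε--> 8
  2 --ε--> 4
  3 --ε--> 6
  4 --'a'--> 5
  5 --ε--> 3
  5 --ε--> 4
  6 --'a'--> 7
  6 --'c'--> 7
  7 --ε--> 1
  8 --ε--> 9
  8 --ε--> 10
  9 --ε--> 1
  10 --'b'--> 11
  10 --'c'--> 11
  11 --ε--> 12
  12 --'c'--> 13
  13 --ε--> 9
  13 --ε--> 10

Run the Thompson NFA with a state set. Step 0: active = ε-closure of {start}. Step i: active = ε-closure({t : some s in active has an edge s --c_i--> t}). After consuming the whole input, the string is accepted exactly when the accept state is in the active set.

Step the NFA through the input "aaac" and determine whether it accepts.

initial (ε-close {0}): {0,1,2,4,8,9,10}
'a' @ 1: {3,4,5,6}
'a' @ 2: {1,3,4,5,6,7}  [accepting]
'a' @ 3: {1,3,4,5,6,7}  [accepting]
'c' @ 4: {1,7}  [accepting]
end set {1,7} — state 1 in

Answer: ACCEPT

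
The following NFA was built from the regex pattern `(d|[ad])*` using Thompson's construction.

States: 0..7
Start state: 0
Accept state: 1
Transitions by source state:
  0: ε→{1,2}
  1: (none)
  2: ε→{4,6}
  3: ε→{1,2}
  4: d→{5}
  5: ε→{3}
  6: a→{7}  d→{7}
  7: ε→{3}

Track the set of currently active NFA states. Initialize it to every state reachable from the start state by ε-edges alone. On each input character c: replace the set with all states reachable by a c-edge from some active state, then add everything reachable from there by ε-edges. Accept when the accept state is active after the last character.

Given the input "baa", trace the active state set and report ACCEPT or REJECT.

Answer: REJECT

Derivation:
S₀ = ε-closure({0}) = {0,1,2,4,6}
'b' @ 1: {}  — state set empty
rest 'aa' ignored (set empty)
end set {} — state 1 not in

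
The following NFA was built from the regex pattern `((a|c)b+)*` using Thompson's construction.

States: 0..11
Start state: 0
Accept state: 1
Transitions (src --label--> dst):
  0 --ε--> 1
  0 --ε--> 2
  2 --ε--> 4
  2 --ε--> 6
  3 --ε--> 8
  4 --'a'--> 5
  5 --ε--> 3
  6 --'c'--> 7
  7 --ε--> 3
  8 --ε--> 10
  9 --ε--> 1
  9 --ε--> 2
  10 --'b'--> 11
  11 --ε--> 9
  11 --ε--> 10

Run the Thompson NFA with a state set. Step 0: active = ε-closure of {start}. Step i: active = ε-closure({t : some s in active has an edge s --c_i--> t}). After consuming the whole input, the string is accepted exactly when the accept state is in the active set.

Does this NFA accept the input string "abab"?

Answer: ACCEPT

Trace:
start: ε-closure({0}) = {0,1,2,4,6}
'a' @ 1: {3,5,8,10}
'b' @ 2: {1,2,4,6,9,10,11}  [accepting]
'a' @ 3: {3,5,8,10}
'b' @ 4: {1,2,4,6,9,10,11}  [accepting]
end set {1,2,4,6,9,10,11} — state 1 in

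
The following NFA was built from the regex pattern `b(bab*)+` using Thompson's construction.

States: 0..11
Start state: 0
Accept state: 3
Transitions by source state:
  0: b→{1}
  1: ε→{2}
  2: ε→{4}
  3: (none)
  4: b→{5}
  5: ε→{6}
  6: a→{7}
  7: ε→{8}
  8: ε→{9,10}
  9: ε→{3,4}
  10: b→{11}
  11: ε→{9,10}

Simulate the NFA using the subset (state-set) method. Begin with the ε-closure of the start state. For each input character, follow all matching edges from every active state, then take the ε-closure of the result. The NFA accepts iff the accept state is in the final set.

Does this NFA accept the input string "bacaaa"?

Answer: REJECT

Trace:
start: ε-closure({0}) = {0}
'b' @ 1: {1,2,4}
'a' @ 2: {}  — dead — no transitions
rest 'caaa' ignored (set empty)
final: {}; accept 3 not in set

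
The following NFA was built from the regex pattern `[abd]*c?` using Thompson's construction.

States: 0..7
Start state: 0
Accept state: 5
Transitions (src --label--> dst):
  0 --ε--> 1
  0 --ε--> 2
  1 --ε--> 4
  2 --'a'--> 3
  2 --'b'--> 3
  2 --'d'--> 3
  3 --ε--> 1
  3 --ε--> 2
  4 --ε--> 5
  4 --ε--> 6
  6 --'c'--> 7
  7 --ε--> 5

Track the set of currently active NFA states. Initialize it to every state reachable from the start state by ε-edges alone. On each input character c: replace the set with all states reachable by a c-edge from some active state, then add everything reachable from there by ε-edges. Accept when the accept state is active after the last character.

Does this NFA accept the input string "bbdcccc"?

Answer: REJECT

Trace:
start: ε-closure({0}) = {0,1,2,4,5,6}
'b' @ 1: {1,2,3,4,5,6}  (accept∈set)
'b' @ 2: {1,2,3,4,5,6}  (accept∈set)
'd' @ 3: {1,2,3,4,5,6}  (accept∈set)
'c' @ 4: {5,7}  (accept∈set)
'c' @ 5: {}  — no active states
rest 'cc' ignored (set empty)
after full input: {}  (accept=5 not in)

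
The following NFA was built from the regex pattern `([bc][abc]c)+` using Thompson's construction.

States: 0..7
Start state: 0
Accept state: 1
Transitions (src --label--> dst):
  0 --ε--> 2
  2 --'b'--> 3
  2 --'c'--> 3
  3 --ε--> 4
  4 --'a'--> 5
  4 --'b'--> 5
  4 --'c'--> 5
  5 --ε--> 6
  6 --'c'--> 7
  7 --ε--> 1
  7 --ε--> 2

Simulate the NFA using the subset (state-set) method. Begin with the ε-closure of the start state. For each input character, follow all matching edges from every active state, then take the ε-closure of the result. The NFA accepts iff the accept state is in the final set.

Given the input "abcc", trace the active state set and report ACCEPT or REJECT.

Answer: REJECT

Steps:
S₀ = ε-closure({0}) = {0,2}
'a' @ 1: {}  — no active states
rest 'bcc' ignored (set empty)
end set {} — state 1 not in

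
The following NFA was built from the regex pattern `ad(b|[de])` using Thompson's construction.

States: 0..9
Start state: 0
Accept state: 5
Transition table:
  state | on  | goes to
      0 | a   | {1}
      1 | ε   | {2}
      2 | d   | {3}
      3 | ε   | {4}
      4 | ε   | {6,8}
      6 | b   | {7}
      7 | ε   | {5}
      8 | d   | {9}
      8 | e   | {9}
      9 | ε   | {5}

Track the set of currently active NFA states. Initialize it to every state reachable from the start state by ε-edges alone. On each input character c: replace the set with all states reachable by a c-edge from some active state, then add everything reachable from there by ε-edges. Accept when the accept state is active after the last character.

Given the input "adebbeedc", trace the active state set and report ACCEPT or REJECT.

Answer: REJECT

Derivation:
S₀ = ε-closure({0}) = {0}
'a' @ 1: {1,2}
'd' @ 2: {3,4,6,8}
'e' @ 3: {5,9}  (accept∈set)
'b' @ 4: {}  — dead — no transitions
rest 'beedc' ignored (set empty)
end set {} — state 5 not in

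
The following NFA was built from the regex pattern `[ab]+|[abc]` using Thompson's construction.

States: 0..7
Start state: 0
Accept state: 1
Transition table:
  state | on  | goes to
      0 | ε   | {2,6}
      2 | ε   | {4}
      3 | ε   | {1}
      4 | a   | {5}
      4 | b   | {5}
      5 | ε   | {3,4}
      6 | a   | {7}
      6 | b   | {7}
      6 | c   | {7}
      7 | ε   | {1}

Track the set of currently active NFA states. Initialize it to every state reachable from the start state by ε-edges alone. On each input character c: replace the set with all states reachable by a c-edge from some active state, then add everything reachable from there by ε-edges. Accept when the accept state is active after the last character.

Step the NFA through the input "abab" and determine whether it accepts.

S₀ = ε-closure({0}) = {0,2,4,6}
'a' @ 1: {1,3,4,5,7}  (accept∈set)
'b' @ 2: {1,3,4,5}  (accept∈set)
'a' @ 3: {1,3,4,5}  (accept∈set)
'b' @ 4: {1,3,4,5}  (accept∈set)
after full input: {1,3,4,5}  (accept=1 in)

Answer: ACCEPT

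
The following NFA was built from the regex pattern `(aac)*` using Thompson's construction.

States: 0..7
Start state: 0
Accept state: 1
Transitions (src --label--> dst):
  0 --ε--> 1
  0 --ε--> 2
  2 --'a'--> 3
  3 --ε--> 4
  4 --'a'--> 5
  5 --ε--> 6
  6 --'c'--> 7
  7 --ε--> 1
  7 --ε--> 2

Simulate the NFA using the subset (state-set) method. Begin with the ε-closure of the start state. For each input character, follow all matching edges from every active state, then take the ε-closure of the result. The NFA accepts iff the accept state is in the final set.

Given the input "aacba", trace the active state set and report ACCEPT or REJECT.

start: ε-closure({0}) = {0,1,2}
'a' @ 1: {3,4}
'a' @ 2: {5,6}
'c' @ 3: {1,2,7}  (accept∈set)
'b' @ 4: {}  — no active states
rest 'a' ignored (set empty)
after full input: {}  (accept=1 not in)

Answer: REJECT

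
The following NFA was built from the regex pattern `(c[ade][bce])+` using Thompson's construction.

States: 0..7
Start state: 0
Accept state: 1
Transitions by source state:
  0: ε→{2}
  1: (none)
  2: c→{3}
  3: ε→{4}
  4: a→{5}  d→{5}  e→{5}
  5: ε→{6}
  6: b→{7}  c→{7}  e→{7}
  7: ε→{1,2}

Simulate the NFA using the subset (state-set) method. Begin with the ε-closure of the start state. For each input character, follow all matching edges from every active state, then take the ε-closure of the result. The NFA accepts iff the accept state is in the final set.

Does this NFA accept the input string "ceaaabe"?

Answer: REJECT

Derivation:
S₀ = ε-closure({0}) = {0,2}
'c' @ 1: {3,4}
'e' @ 2: {5,6}
'a' @ 3: {}  — no active states
rest 'aabe' ignored (set empty)
after full input: {}  (accept=1 not in)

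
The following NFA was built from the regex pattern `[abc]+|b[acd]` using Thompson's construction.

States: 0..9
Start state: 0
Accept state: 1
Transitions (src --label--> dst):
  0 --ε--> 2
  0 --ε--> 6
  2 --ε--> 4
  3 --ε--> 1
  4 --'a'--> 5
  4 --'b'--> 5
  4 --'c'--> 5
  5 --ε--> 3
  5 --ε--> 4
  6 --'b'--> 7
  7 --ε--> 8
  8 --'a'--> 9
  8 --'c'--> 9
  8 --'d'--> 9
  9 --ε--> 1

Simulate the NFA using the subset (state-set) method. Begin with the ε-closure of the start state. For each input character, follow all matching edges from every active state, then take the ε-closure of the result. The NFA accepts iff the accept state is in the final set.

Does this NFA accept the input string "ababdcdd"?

Answer: REJECT

Steps:
S₀ = ε-closure({0}) = {0,2,4,6}
'a' @ 1: {1,3,4,5}  [accepting]
'b' @ 2: {1,3,4,5}  [accepting]
'a' @ 3: {1,3,4,5}  [accepting]
'b' @ 4: {1,3,4,5}  [accepting]
'd' @ 5: {}  — dead — no transitions
rest 'cdd' ignored (set empty)
end set {} — state 1 not in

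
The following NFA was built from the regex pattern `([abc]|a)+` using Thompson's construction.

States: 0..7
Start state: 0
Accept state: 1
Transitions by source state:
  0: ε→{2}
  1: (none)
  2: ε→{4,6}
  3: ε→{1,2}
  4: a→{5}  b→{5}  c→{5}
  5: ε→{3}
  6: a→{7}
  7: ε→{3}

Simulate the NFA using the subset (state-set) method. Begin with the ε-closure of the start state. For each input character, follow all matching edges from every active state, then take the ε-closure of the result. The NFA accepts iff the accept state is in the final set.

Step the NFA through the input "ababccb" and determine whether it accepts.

S₀ = ε-closure({0}) = {0,2,4,6}
'a' @ 1: {1,2,3,4,5,6,7}  ✓accept
'b' @ 2: {1,2,3,4,5,6}  ✓accept
'a' @ 3: {1,2,3,4,5,6,7}  ✓accept
'b' @ 4: {1,2,3,4,5,6}  ✓accept
'c' @ 5: {1,2,3,4,5,6}  ✓accept
'c' @ 6: {1,2,3,4,5,6}  ✓accept
'b' @ 7: {1,2,3,4,5,6}  ✓accept
after full input: {1,2,3,4,5,6}  (accept=1 in)

Answer: ACCEPT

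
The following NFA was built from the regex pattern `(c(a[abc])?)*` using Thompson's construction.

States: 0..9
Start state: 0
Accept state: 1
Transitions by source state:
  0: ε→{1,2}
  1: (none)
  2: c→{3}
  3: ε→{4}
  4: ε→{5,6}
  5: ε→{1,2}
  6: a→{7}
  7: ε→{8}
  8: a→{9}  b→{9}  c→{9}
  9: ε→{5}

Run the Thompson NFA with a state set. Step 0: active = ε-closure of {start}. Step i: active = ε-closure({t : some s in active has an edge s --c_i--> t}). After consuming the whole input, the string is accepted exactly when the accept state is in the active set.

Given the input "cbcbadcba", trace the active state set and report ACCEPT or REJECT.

S₀ = ε-closure({0}) = {0,1,2}
'c' @ 1: {1,2,3,4,5,6}  (accept∈set)
'b' @ 2: {}  — no active states
rest 'cbadcba' ignored (set empty)
end set {} — state 1 not in

Answer: REJECT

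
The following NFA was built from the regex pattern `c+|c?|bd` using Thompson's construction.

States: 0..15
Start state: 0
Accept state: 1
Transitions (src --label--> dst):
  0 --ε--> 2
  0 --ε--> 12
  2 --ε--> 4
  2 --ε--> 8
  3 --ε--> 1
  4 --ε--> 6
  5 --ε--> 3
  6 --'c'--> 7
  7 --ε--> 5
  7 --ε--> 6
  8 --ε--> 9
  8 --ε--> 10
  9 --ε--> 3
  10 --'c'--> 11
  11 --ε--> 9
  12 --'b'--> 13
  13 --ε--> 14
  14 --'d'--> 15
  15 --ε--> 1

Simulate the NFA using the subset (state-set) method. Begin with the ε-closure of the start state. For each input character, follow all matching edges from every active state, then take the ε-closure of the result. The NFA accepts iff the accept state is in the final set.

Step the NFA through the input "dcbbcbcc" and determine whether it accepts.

Answer: REJECT

Derivation:
start: ε-closure({0}) = {0,1,2,3,4,6,8,9,10,12}
'd' @ 1: {}  — state set empty
rest 'cbbcbcc' ignored (set empty)
end set {} — state 1 not in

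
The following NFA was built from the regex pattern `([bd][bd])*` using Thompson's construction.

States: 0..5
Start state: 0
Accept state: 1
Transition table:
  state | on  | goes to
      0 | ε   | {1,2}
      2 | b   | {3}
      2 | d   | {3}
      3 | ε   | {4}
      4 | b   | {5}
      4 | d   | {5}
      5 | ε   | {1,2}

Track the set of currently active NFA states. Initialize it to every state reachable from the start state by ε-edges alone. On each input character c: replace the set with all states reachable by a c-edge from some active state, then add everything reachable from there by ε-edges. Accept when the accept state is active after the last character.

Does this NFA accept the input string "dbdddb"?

Answer: ACCEPT

Steps:
initial (ε-close {0}): {0,1,2}
'd' @ 1: {3,4}
'b' @ 2: {1,2,5}  ✓accept
'd' @ 3: {3,4}
'd' @ 4: {1,2,5}  ✓accept
'd' @ 5: {3,4}
'b' @ 6: {1,2,5}  ✓accept
final: {1,2,5}; accept 1 in set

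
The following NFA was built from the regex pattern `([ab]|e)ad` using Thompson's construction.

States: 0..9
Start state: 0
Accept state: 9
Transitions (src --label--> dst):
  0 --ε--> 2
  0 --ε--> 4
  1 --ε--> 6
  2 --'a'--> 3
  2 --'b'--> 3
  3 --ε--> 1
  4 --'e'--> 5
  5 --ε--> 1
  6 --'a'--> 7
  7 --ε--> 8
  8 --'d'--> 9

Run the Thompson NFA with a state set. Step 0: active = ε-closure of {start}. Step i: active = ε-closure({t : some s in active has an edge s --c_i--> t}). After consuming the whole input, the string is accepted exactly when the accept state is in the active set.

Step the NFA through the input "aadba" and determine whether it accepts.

Answer: REJECT

Trace:
start: ε-closure({0}) = {0,2,4}
'a' @ 1: {1,3,6}
'a' @ 2: {7,8}
'd' @ 3: {9}  (accept∈set)
'b' @ 4: {}  — no active states
rest 'a' ignored (set empty)
after full input: {}  (accept=9 not in)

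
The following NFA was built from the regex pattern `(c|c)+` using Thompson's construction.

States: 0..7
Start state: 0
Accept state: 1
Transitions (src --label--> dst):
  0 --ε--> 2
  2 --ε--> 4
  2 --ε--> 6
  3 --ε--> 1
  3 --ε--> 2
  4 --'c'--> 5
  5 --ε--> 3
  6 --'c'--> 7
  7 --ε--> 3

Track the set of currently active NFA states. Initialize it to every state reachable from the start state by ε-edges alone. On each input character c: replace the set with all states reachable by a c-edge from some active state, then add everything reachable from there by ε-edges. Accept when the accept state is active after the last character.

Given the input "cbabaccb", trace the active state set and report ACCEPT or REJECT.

Answer: REJECT

Derivation:
start: ε-closure({0}) = {0,2,4,6}
'c' @ 1: {1,2,3,4,5,6,7}  ✓accept
'b' @ 2: {}  — dead — no transitions
rest 'abaccb' ignored (set empty)
after full input: {}  (accept=1 not in)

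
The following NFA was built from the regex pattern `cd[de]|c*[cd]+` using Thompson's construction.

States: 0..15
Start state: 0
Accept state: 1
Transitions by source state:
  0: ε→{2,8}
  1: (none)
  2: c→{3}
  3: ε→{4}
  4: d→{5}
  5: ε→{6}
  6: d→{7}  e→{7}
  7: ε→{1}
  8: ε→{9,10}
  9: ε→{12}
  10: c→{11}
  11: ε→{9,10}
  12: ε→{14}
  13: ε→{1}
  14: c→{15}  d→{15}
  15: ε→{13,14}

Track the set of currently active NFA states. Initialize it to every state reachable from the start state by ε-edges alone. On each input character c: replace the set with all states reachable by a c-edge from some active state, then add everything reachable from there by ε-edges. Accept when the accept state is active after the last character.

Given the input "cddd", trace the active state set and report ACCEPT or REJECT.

Answer: ACCEPT

Derivation:
start: ε-closure({0}) = {0,2,8,9,10,12,14}
'c' @ 1: {1,3,4,9,10,11,12,13,14,15}  [accepting]
'd' @ 2: {1,5,6,13,14,15}  [accepting]
'd' @ 3: {1,7,13,14,15}  [accepting]
'd' @ 4: {1,13,14,15}  [accepting]
final: {1,13,14,15}; accept 1 in set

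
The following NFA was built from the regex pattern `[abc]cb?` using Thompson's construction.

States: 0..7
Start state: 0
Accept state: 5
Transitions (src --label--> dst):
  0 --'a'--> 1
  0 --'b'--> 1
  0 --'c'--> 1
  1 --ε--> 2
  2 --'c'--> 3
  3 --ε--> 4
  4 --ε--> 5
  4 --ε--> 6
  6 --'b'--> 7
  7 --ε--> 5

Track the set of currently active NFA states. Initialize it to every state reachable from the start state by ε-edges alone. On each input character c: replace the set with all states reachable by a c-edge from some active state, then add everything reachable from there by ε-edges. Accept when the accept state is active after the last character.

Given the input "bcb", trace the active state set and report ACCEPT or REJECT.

S₀ = ε-closure({0}) = {0}
'b' @ 1: {1,2}
'c' @ 2: {3,4,5,6}  (accept∈set)
'b' @ 3: {5,7}  (accept∈set)
final: {5,7}; accept 5 in set

Answer: ACCEPT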